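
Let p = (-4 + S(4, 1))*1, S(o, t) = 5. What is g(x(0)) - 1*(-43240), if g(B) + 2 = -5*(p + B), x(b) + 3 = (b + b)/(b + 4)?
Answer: 43248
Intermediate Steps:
x(b) = -3 + 2*b/(4 + b) (x(b) = -3 + (b + b)/(b + 4) = -3 + (2*b)/(4 + b) = -3 + 2*b/(4 + b))
p = 1 (p = (-4 + 5)*1 = 1*1 = 1)
g(B) = -7 - 5*B (g(B) = -2 - 5*(1 + B) = -2 + (-5 - 5*B) = -7 - 5*B)
g(x(0)) - 1*(-43240) = (-7 - 5*(-12 - 1*0)/(4 + 0)) - 1*(-43240) = (-7 - 5*(-12 + 0)/4) + 43240 = (-7 - 5*(-12)/4) + 43240 = (-7 - 5*(-3)) + 43240 = (-7 + 15) + 43240 = 8 + 43240 = 43248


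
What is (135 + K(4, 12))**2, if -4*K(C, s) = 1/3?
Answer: 2621161/144 ≈ 18203.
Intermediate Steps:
K(C, s) = -1/12 (K(C, s) = -1/4/3 = -1/4*1/3 = -1/12)
(135 + K(4, 12))**2 = (135 - 1/12)**2 = (1619/12)**2 = 2621161/144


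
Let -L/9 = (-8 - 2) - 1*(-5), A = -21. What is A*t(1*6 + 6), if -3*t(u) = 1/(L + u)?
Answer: 7/57 ≈ 0.12281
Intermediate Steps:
L = 45 (L = -9*((-8 - 2) - 1*(-5)) = -9*(-10 + 5) = -9*(-5) = 45)
t(u) = -1/(3*(45 + u))
A*t(1*6 + 6) = -(-21)/(135 + 3*(1*6 + 6)) = -(-21)/(135 + 3*(6 + 6)) = -(-21)/(135 + 3*12) = -(-21)/(135 + 36) = -(-21)/171 = -21*(-1/171) = 7/57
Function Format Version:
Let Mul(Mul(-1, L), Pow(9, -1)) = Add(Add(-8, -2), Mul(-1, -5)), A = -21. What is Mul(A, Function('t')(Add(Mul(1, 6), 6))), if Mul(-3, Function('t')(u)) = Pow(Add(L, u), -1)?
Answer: Rational(7, 57) ≈ 0.12281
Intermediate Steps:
L = 45 (L = Mul(-9, Add(Add(-8, -2), Mul(-1, -5))) = Mul(-9, Add(-10, 5)) = Mul(-9, -5) = 45)
Function('t')(u) = Mul(Rational(-1, 3), Pow(Add(45, u), -1))
Mul(A, Function('t')(Add(Mul(1, 6), 6))) = Mul(-21, Mul(-1, Pow(Add(135, Mul(3, Add(Mul(1, 6), 6))), -1))) = Mul(-21, Mul(-1, Pow(Add(135, Mul(3, Add(6, 6))), -1))) = Mul(-21, Mul(-1, Pow(Add(135, Mul(3, 12)), -1))) = Mul(-21, Mul(-1, Pow(Add(135, 36), -1))) = Mul(-21, Mul(-1, Pow(171, -1))) = Mul(-21, Mul(-1, Rational(1, 171))) = Mul(-21, Rational(-1, 171)) = Rational(7, 57)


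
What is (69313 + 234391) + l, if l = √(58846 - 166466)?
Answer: 303704 + 2*I*√26905 ≈ 3.037e+5 + 328.05*I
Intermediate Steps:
l = 2*I*√26905 (l = √(-107620) = 2*I*√26905 ≈ 328.05*I)
(69313 + 234391) + l = (69313 + 234391) + 2*I*√26905 = 303704 + 2*I*√26905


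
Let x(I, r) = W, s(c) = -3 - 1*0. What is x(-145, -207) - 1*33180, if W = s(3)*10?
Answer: -33210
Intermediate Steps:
s(c) = -3 (s(c) = -3 + 0 = -3)
W = -30 (W = -3*10 = -30)
x(I, r) = -30
x(-145, -207) - 1*33180 = -30 - 1*33180 = -30 - 33180 = -33210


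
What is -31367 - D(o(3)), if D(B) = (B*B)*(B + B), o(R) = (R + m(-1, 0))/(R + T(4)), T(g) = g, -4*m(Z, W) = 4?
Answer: -10758897/343 ≈ -31367.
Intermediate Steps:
m(Z, W) = -1 (m(Z, W) = -1/4*4 = -1)
o(R) = (-1 + R)/(4 + R) (o(R) = (R - 1)/(R + 4) = (-1 + R)/(4 + R))
D(B) = 2*B**3 (D(B) = B**2*(2*B) = 2*B**3)
-31367 - D(o(3)) = -31367 - 2*((-1 + 3)/(4 + 3))**3 = -31367 - 2*(2/7)**3 = -31367 - 2*8/343 = -31367 - 1*16/343 = -31367 - 16/343 = -10758897/343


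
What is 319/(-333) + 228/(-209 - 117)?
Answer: -89959/54279 ≈ -1.6573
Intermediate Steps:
319/(-333) + 228/(-209 - 117) = 319*(-1/333) + 228/(-326) = -319/333 + 228*(-1/326) = -319/333 - 114/163 = -89959/54279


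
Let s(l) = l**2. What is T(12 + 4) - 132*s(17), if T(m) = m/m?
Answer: -38147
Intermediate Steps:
T(m) = 1
T(12 + 4) - 132*s(17) = 1 - 132*17**2 = 1 - 132*289 = 1 - 38148 = -38147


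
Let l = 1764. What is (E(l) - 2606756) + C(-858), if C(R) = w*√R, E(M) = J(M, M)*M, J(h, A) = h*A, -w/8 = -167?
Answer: 5486424988 + 1336*I*√858 ≈ 5.4864e+9 + 39134.0*I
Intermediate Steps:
w = 1336 (w = -8*(-167) = 1336)
J(h, A) = A*h
E(M) = M³ (E(M) = (M*M)*M = M²*M = M³)
C(R) = 1336*√R
(E(l) - 2606756) + C(-858) = (1764³ - 2606756) + 1336*√(-858) = (5489031744 - 2606756) + 1336*(I*√858) = 5486424988 + 1336*I*√858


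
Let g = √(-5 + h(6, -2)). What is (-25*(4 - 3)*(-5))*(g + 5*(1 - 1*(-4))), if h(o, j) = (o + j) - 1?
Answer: 3125 + 125*I*√2 ≈ 3125.0 + 176.78*I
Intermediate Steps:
h(o, j) = -1 + j + o (h(o, j) = (j + o) - 1 = -1 + j + o)
g = I*√2 (g = √(-5 + (-1 - 2 + 6)) = √(-5 + 3) = √(-2) = I*√2 ≈ 1.4142*I)
(-25*(4 - 3)*(-5))*(g + 5*(1 - 1*(-4))) = (-25*(4 - 3)*(-5))*(I*√2 + 5*(1 - 1*(-4))) = (-25*(-5))*(I*√2 + 5*(1 + 4)) = (-25*(-5))*(I*√2 + 5*5) = 125*(I*√2 + 25) = 125*(25 + I*√2) = 3125 + 125*I*√2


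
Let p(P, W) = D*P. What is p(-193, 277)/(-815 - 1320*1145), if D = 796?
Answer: 153628/1512215 ≈ 0.10159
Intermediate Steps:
p(P, W) = 796*P
p(-193, 277)/(-815 - 1320*1145) = (796*(-193))/(-815 - 1320*1145) = -153628/(-815 - 1511400) = -153628/(-1512215) = -153628*(-1/1512215) = 153628/1512215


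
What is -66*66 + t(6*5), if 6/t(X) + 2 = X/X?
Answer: -4362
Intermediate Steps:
t(X) = -6 (t(X) = 6/(-2 + X/X) = 6/(-2 + 1) = 6/(-1) = 6*(-1) = -6)
-66*66 + t(6*5) = -66*66 - 6 = -4356 - 6 = -4362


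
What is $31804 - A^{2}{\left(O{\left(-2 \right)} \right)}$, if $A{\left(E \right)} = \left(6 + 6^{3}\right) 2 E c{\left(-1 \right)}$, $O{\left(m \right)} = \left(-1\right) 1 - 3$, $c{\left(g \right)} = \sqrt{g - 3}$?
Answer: $12648508$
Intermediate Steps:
$c{\left(g \right)} = \sqrt{-3 + g}$
$O{\left(m \right)} = -4$ ($O{\left(m \right)} = -1 - 3 = -4$)
$A{\left(E \right)} = 888 i E$ ($A{\left(E \right)} = \left(6 + 6^{3}\right) 2 E \sqrt{-3 - 1} = \left(6 + 216\right) 2 E \sqrt{-4} = 222 \cdot 2 E 2 i = 444 E 2 i = 888 i E$)
$31804 - A^{2}{\left(O{\left(-2 \right)} \right)} = 31804 - \left(888 i \left(-4\right)\right)^{2} = 31804 - \left(- 3552 i\right)^{2} = 31804 - -12616704 = 31804 + 12616704 = 12648508$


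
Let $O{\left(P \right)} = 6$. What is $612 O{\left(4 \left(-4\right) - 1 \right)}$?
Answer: $3672$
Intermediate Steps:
$612 O{\left(4 \left(-4\right) - 1 \right)} = 612 \cdot 6 = 3672$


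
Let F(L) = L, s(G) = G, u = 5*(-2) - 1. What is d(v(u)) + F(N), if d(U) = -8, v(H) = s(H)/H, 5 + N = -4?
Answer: -17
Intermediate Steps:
u = -11 (u = -10 - 1 = -11)
N = -9 (N = -5 - 4 = -9)
v(H) = 1 (v(H) = H/H = 1)
d(v(u)) + F(N) = -8 - 9 = -17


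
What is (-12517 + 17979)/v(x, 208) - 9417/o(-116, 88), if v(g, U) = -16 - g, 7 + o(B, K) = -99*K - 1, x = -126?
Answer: 4866451/95920 ≈ 50.734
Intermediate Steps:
o(B, K) = -8 - 99*K (o(B, K) = -7 + (-99*K - 1) = -7 + (-1 - 99*K) = -8 - 99*K)
(-12517 + 17979)/v(x, 208) - 9417/o(-116, 88) = (-12517 + 17979)/(-16 - 1*(-126)) - 9417/(-8 - 99*88) = 5462/(-16 + 126) - 9417/(-8 - 8712) = 5462/110 - 9417/(-8720) = 5462*(1/110) - 9417*(-1/8720) = 2731/55 + 9417/8720 = 4866451/95920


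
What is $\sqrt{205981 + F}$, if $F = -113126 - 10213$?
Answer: $\sqrt{82642} \approx 287.48$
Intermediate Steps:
$F = -123339$
$\sqrt{205981 + F} = \sqrt{205981 - 123339} = \sqrt{82642}$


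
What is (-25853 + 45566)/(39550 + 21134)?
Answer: 6571/20228 ≈ 0.32485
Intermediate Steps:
(-25853 + 45566)/(39550 + 21134) = 19713/60684 = 19713*(1/60684) = 6571/20228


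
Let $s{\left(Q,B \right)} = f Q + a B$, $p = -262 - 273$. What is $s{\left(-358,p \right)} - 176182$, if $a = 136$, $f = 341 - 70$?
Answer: $-345960$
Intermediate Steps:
$p = -535$ ($p = -262 - 273 = -535$)
$f = 271$ ($f = 341 - 70 = 271$)
$s{\left(Q,B \right)} = 136 B + 271 Q$ ($s{\left(Q,B \right)} = 271 Q + 136 B = 136 B + 271 Q$)
$s{\left(-358,p \right)} - 176182 = \left(136 \left(-535\right) + 271 \left(-358\right)\right) - 176182 = \left(-72760 - 97018\right) - 176182 = -169778 - 176182 = -345960$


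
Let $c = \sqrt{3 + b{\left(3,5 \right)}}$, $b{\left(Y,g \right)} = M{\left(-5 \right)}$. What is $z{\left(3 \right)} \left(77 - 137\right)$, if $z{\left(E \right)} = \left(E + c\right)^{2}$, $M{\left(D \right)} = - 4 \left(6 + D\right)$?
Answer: $-480 - 360 i \approx -480.0 - 360.0 i$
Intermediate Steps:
$M{\left(D \right)} = -24 - 4 D$
$b{\left(Y,g \right)} = -4$ ($b{\left(Y,g \right)} = -24 - -20 = -24 + 20 = -4$)
$c = i$ ($c = \sqrt{3 - 4} = \sqrt{-1} = i \approx 1.0 i$)
$z{\left(E \right)} = \left(i + E\right)^{2}$ ($z{\left(E \right)} = \left(E + i\right)^{2} = \left(i + E\right)^{2}$)
$z{\left(3 \right)} \left(77 - 137\right) = \left(i + 3\right)^{2} \left(77 - 137\right) = \left(3 + i\right)^{2} \left(-60\right) = - 60 \left(3 + i\right)^{2}$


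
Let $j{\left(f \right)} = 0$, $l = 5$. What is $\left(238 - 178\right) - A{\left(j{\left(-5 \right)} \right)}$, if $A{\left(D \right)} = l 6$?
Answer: $30$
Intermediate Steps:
$A{\left(D \right)} = 30$ ($A{\left(D \right)} = 5 \cdot 6 = 30$)
$\left(238 - 178\right) - A{\left(j{\left(-5 \right)} \right)} = \left(238 - 178\right) - 30 = 60 - 30 = 30$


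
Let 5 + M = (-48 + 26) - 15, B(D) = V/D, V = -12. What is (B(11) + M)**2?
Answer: 224676/121 ≈ 1856.8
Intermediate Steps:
B(D) = -12/D
M = -42 (M = -5 + ((-48 + 26) - 15) = -5 + (-22 - 15) = -5 - 37 = -42)
(B(11) + M)**2 = (-12/11 - 42)**2 = (-474/11)**2 = 224676/121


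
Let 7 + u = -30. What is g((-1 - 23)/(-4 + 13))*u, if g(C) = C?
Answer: 296/3 ≈ 98.667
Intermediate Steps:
u = -37 (u = -7 - 30 = -37)
g((-1 - 23)/(-4 + 13))*u = ((-1 - 23)/(-4 + 13))*(-37) = -24/9*(-37) = -24*⅑*(-37) = -8/3*(-37) = 296/3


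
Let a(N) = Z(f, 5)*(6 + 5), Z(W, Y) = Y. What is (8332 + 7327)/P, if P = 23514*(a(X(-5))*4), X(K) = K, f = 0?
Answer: 15659/5173080 ≈ 0.0030270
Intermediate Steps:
a(N) = 55 (a(N) = 5*(6 + 5) = 5*11 = 55)
P = 5173080 (P = 23514*(55*4) = 23514*220 = 5173080)
(8332 + 7327)/P = (8332 + 7327)/5173080 = 15659*(1/5173080) = 15659/5173080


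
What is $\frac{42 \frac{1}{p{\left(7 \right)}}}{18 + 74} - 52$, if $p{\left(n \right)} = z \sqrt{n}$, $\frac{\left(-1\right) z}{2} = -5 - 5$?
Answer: $-52 + \frac{3 \sqrt{7}}{920} \approx -51.991$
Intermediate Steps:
$z = 20$ ($z = - 2 \left(-5 - 5\right) = \left(-2\right) \left(-10\right) = 20$)
$p{\left(n \right)} = 20 \sqrt{n}$
$\frac{42 \frac{1}{p{\left(7 \right)}}}{18 + 74} - 52 = \frac{42 \frac{1}{20 \sqrt{7}}}{18 + 74} - 52 = \frac{42 \frac{\sqrt{7}}{140}}{92} - 52 = \frac{3 \sqrt{7}}{10} \cdot \frac{1}{92} - 52 = \frac{3 \sqrt{7}}{920} - 52 = -52 + \frac{3 \sqrt{7}}{920}$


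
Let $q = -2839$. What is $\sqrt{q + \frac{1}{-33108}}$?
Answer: $\frac{7 i \sqrt{15877247649}}{16554} \approx 53.282 i$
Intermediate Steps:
$\sqrt{q + \frac{1}{-33108}} = \sqrt{-2839 + \frac{1}{-33108}} = \sqrt{-2839 - \frac{1}{33108}} = \sqrt{- \frac{93993613}{33108}} = \frac{7 i \sqrt{15877247649}}{16554}$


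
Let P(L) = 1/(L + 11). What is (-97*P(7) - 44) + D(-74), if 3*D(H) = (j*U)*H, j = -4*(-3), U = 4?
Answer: -22201/18 ≈ -1233.4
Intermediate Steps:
P(L) = 1/(11 + L)
j = 12
D(H) = 16*H (D(H) = ((12*4)*H)/3 = (48*H)/3 = 16*H)
(-97*P(7) - 44) + D(-74) = (-97/(11 + 7) - 44) + 16*(-74) = (-97/18 - 44) - 1184 = -889/18 - 1184 = -22201/18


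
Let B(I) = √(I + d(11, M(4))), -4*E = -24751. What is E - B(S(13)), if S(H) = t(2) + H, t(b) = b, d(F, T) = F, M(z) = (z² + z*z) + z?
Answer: 24751/4 - √26 ≈ 6182.6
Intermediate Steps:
M(z) = z + 2*z² (M(z) = (z² + z²) + z = 2*z² + z = z + 2*z²)
E = 24751/4 (E = -¼*(-24751) = 24751/4 ≈ 6187.8)
S(H) = 2 + H
B(I) = √(11 + I) (B(I) = √(I + 11) = √(11 + I))
E - B(S(13)) = 24751/4 - √(11 + (2 + 13)) = 24751/4 - √(11 + 15) = 24751/4 - √26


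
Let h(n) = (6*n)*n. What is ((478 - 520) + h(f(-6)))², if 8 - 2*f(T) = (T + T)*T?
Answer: 37234404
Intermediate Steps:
f(T) = 4 - T² (f(T) = 4 - (T + T)*T/2 = 4 - 2*T*T/2 = 4 - T²)
h(n) = 6*n²
((478 - 520) + h(f(-6)))² = ((478 - 520) + 6*(4 - 1*(-6)²)²)² = (-42 + 6*(4 - 1*36)²)² = (-42 + 6*(4 - 36)²)² = (-42 + 6*(-32)²)² = (-42 + 6*1024)² = (-42 + 6144)² = 6102² = 37234404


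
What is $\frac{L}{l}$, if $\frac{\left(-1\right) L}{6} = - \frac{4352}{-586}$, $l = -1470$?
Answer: $\frac{2176}{71785} \approx 0.030313$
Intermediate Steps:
$L = - \frac{13056}{293}$ ($L = - 6 \left(- \frac{4352}{-586}\right) = - 6 \left(\left(-4352\right) \left(- \frac{1}{586}\right)\right) = \left(-6\right) \frac{2176}{293} = - \frac{13056}{293} \approx -44.56$)
$\frac{L}{l} = - \frac{13056}{293 \left(-1470\right)} = \left(- \frac{13056}{293}\right) \left(- \frac{1}{1470}\right) = \frac{2176}{71785}$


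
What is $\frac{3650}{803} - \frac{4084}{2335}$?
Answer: $\frac{71826}{25685} \approx 2.7964$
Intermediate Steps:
$\frac{3650}{803} - \frac{4084}{2335} = 3650 \cdot \frac{1}{803} - \frac{4084}{2335} = \frac{50}{11} - \frac{4084}{2335} = \frac{71826}{25685}$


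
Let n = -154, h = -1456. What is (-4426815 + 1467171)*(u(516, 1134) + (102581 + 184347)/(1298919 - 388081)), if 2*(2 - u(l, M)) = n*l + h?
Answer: -54538268723013048/455419 ≈ -1.1975e+11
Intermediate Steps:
u(l, M) = 730 + 77*l (u(l, M) = 2 - (-154*l - 1456)/2 = 2 - (-1456 - 154*l)/2 = 2 + (728 + 77*l) = 730 + 77*l)
(-4426815 + 1467171)*(u(516, 1134) + (102581 + 184347)/(1298919 - 388081)) = (-4426815 + 1467171)*((730 + 77*516) + (102581 + 184347)/(1298919 - 388081)) = -2959644*((730 + 39732) + 286928/910838) = -2959644*(40462 + 286928*(1/910838)) = -2959644*(40462 + 143464/455419) = -2959644*18427307042/455419 = -54538268723013048/455419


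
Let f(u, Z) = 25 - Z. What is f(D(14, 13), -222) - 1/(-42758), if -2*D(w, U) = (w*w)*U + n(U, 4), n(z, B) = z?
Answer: 10561227/42758 ≈ 247.00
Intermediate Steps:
D(w, U) = -U/2 - U*w²/2 (D(w, U) = -((w*w)*U + U)/2 = -(w²*U + U)/2 = -(U*w² + U)/2 = -(U + U*w²)/2 = -U/2 - U*w²/2)
f(D(14, 13), -222) - 1/(-42758) = (25 - 1*(-222)) - 1/(-42758) = (25 + 222) - 1*(-1/42758) = 247 + 1/42758 = 10561227/42758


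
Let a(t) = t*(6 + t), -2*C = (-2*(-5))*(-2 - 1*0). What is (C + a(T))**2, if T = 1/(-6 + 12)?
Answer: 157609/1296 ≈ 121.61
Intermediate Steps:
T = 1/6 ≈ 0.16667
C = 10 (C = -(-2*(-5))*(-2 - 1*0)/2 = -5*(-2 + 0) = -5*(-2) = -1/2*(-20) = 10)
(C + a(T))**2 = (10 + (6 + 1/6)/6)**2 = (10 + (1/6)*(37/6))**2 = (10 + 37/36)**2 = (397/36)**2 = 157609/1296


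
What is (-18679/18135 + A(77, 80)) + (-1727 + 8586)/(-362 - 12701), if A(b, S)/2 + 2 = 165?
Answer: 76860194888/236897505 ≈ 324.44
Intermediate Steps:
A(b, S) = 326 (A(b, S) = -4 + 2*165 = -4 + 330 = 326)
(-18679/18135 + A(77, 80)) + (-1727 + 8586)/(-362 - 12701) = (-18679/18135 + 326) + (-1727 + 8586)/(-362 - 12701) = (-18679*1/18135 + 326) + 6859/(-13063) = (-18679/18135 + 326) + 6859*(-1/13063) = 5893331/18135 - 6859/13063 = 76860194888/236897505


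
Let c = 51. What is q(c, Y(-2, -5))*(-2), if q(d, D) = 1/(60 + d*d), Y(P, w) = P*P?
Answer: -2/2661 ≈ -0.00075160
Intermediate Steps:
Y(P, w) = P²
q(d, D) = 1/(60 + d²)
q(c, Y(-2, -5))*(-2) = -2/(60 + 51²) = -2/(60 + 2601) = -2/2661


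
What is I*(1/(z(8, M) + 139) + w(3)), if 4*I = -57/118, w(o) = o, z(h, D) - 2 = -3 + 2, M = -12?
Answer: -23997/66080 ≈ -0.36315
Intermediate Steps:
z(h, D) = 1 (z(h, D) = 2 + (-3 + 2) = 2 - 1 = 1)
I = -57/472 (I = (-57/118)/4 = (-57*1/118)/4 = (1/4)*(-57/118) = -57/472 ≈ -0.12076)
I*(1/(z(8, M) + 139) + w(3)) = -57*(1/(1 + 139) + 3)/472 = -57*(1/140 + 3)/472 = -57/472*421/140 = -23997/66080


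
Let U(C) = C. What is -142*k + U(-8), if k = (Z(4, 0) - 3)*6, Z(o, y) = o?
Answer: -860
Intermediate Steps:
k = 6 (k = (4 - 3)*6 = 1*6 = 6)
-142*k + U(-8) = -142*6 - 8 = -852 - 8 = -860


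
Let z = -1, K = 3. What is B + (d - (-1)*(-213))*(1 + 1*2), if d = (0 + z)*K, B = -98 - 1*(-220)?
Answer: -526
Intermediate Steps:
B = 122 (B = -98 + 220 = 122)
d = -3 (d = (0 - 1)*3 = -1*3 = -3)
B + (d - (-1)*(-213))*(1 + 1*2) = 122 + (-3 - (-1)*(-213))*(1 + 1*2) = 122 + (-3 - 1*213)*(1 + 2) = 122 + (-3 - 213)*3 = 122 - 216*3 = 122 - 648 = -526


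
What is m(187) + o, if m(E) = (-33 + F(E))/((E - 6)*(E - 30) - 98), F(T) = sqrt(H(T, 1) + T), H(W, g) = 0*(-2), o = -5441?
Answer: -154083712/28319 + sqrt(187)/28319 ≈ -5441.0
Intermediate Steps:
H(W, g) = 0
F(T) = sqrt(T) (F(T) = sqrt(0 + T) = sqrt(T))
m(E) = (-33 + sqrt(E))/(-98 + (-30 + E)*(-6 + E)) (m(E) = (-33 + sqrt(E))/((E - 6)*(E - 30) - 98) = (-33 + sqrt(E))/((-6 + E)*(-30 + E) - 98) = (-33 + sqrt(E))/((-30 + E)*(-6 + E) - 98) = (-33 + sqrt(E))/(-98 + (-30 + E)*(-6 + E)))
m(187) + o = (-33 + sqrt(187))/(82 + 187**2 - 36*187) - 5441 = (-33 + sqrt(187))/(82 + 34969 - 6732) - 5441 = (-33 + sqrt(187))/28319 - 5441 = (-33/28319 + sqrt(187)/28319) - 5441 = -154083712/28319 + sqrt(187)/28319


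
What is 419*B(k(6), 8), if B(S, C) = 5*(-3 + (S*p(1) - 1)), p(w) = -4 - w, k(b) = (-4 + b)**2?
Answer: -50280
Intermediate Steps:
B(S, C) = -20 - 25*S (B(S, C) = 5*(-3 + (S*(-4 - 1*1) - 1)) = 5*(-3 + (S*(-4 - 1) - 1)) = 5*(-3 + (S*(-5) - 1)) = 5*(-3 + (-5*S - 1)) = 5*(-3 + (-1 - 5*S)) = 5*(-4 - 5*S) = -20 - 25*S)
419*B(k(6), 8) = 419*(-20 - 25*(-4 + 6)**2) = 419*(-20 - 25*2**2) = 419*(-20 - 25*4) = 419*(-20 - 100) = 419*(-120) = -50280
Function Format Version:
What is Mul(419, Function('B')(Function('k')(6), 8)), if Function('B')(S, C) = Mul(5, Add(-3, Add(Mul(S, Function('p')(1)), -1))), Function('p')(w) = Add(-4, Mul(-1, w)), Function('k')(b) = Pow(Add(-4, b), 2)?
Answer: -50280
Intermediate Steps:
Function('B')(S, C) = Add(-20, Mul(-25, S)) (Function('B')(S, C) = Mul(5, Add(-3, Add(Mul(S, Add(-4, Mul(-1, 1))), -1))) = Mul(5, Add(-3, Add(Mul(S, Add(-4, -1)), -1))) = Mul(5, Add(-3, Add(Mul(S, -5), -1))) = Mul(5, Add(-3, Add(Mul(-5, S), -1))) = Mul(5, Add(-3, Add(-1, Mul(-5, S)))) = Mul(5, Add(-4, Mul(-5, S))) = Add(-20, Mul(-25, S)))
Mul(419, Function('B')(Function('k')(6), 8)) = Mul(419, Add(-20, Mul(-25, Pow(Add(-4, 6), 2)))) = Mul(419, Add(-20, Mul(-25, Pow(2, 2)))) = Mul(419, Add(-20, Mul(-25, 4))) = Mul(419, Add(-20, -100)) = Mul(419, -120) = -50280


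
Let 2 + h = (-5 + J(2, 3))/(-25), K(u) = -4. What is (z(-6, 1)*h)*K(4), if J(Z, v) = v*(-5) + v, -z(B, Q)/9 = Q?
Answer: -1188/25 ≈ -47.520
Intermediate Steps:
z(B, Q) = -9*Q
J(Z, v) = -4*v (J(Z, v) = -5*v + v = -4*v)
h = -33/25 (h = -2 + (-5 - 4*3)/(-25) = -2 + (-5 - 12)*(-1/25) = -2 - 17*(-1/25) = -2 + 17/25 = -33/25 ≈ -1.3200)
(z(-6, 1)*h)*K(4) = (-9*1*(-33/25))*(-4) = -9*(-33/25)*(-4) = (297/25)*(-4) = -1188/25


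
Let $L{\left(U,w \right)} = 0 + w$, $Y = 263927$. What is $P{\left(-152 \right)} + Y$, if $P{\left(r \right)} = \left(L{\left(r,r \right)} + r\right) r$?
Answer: $310135$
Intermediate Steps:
$L{\left(U,w \right)} = w$
$P{\left(r \right)} = 2 r^{2}$ ($P{\left(r \right)} = \left(r + r\right) r = 2 r r = 2 r^{2}$)
$P{\left(-152 \right)} + Y = 2 \left(-152\right)^{2} + 263927 = 2 \cdot 23104 + 263927 = 46208 + 263927 = 310135$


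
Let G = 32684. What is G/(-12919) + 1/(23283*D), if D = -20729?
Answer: -15774387018907/6235139693133 ≈ -2.5299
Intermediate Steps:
G/(-12919) + 1/(23283*D) = 32684/(-12919) + 1/(23283*(-20729)) = 32684*(-1/12919) + (1/23283)*(-1/20729) = -32684/12919 - 1/482633307 = -15774387018907/6235139693133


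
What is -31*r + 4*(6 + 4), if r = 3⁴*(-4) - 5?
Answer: 10239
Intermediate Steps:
r = -329 (r = 81*(-4) - 5 = -324 - 5 = -329)
-31*r + 4*(6 + 4) = -31*(-329) + 4*(6 + 4) = 10199 + 4*10 = 10199 + 40 = 10239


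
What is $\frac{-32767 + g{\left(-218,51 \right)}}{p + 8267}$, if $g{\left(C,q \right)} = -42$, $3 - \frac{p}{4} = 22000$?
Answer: $\frac{32809}{79721} \approx 0.41155$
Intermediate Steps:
$p = -87988$ ($p = 12 - 88000 = -87988$)
$\frac{-32767 + g{\left(-218,51 \right)}}{p + 8267} = \frac{-32767 - 42}{-87988 + 8267} = - \frac{32809}{-79721} = \left(-32809\right) \left(- \frac{1}{79721}\right) = \frac{32809}{79721}$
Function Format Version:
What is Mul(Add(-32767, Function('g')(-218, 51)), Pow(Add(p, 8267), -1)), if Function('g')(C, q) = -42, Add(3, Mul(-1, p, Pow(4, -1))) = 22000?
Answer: Rational(32809, 79721) ≈ 0.41155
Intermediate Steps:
p = -87988 (p = Add(12, Mul(-4, 22000)) = Add(12, -88000) = -87988)
Mul(Add(-32767, Function('g')(-218, 51)), Pow(Add(p, 8267), -1)) = Mul(Add(-32767, -42), Pow(Add(-87988, 8267), -1)) = Mul(-32809, Pow(-79721, -1)) = Mul(-32809, Rational(-1, 79721)) = Rational(32809, 79721)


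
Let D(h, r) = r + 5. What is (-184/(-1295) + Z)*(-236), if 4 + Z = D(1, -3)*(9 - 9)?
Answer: 1179056/1295 ≈ 910.47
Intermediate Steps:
D(h, r) = 5 + r
Z = -4 (Z = -4 + (5 - 3)*(9 - 9) = -4 + 2*0 = -4 + 0 = -4)
(-184/(-1295) + Z)*(-236) = (-184/(-1295) - 4)*(-236) = (-184*(-1/1295) - 4)*(-236) = (184/1295 - 4)*(-236) = -4996/1295*(-236) = 1179056/1295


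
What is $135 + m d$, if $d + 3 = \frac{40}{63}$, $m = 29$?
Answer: $\frac{4184}{63} \approx 66.413$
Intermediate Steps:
$d = - \frac{149}{63}$ ($d = -3 + \frac{40}{63} = - \frac{149}{63} \approx -2.3651$)
$135 + m d = 135 + 29 \left(- \frac{149}{63}\right) = 135 - \frac{4321}{63} = \frac{4184}{63}$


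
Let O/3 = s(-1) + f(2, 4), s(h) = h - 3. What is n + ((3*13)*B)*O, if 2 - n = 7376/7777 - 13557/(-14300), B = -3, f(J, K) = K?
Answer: 1046601/10110100 ≈ 0.10352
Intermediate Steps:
s(h) = -3 + h
n = 1046601/10110100 (n = 2 - (7376/7777 - 13557/(-14300)) = 2 - (7376*(1/7777) - 13557*(-1/14300)) = 2 - (7376/7777 + 13557/14300) = 2 - 1*19173599/10110100 = 2 - 19173599/10110100 = 1046601/10110100 ≈ 0.10352)
O = 0 (O = 3*((-3 - 1) + 4) = 3*(-4 + 4) = 3*0 = 0)
n + ((3*13)*B)*O = 1046601/10110100 + ((3*13)*(-3))*0 = 1046601/10110100 + (39*(-3))*0 = 1046601/10110100 - 117*0 = 1046601/10110100 + 0 = 1046601/10110100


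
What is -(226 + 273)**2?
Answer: -249001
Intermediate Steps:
-(226 + 273)**2 = -1*499**2 = -1*249001 = -249001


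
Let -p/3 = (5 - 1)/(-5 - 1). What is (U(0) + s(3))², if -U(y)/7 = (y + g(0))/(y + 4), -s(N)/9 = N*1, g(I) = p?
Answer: 3721/4 ≈ 930.25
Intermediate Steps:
p = 2 (p = -3*(5 - 1)/(-5 - 1) = -12/(-6) = -12*(-1)/6 = -3*(-⅔) = 2)
g(I) = 2
s(N) = -9*N
U(y) = -7*(2 + y)/(4 + y) (U(y) = -7*(y + 2)/(y + 4) = -7*(2 + y)/(4 + y))
(U(0) + s(3))² = (7*(-2 - 1*0)/(4 + 0) - 9*3)² = (7*(-2 + 0)/4 - 27)² = (7*(¼)*(-2) - 27)² = (-7/2 - 27)² = (-61/2)² = 3721/4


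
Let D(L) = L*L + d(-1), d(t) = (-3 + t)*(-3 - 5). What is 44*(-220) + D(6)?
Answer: -9612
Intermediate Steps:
d(t) = 24 - 8*t (d(t) = (-3 + t)*(-8) = 24 - 8*t)
D(L) = 32 + L² (D(L) = L*L + (24 - 8*(-1)) = L² + (24 + 8) = L² + 32 = 32 + L²)
44*(-220) + D(6) = 44*(-220) + (32 + 6²) = -9680 + (32 + 36) = -9680 + 68 = -9612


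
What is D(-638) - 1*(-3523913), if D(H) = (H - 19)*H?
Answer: 3943079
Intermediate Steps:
D(H) = H*(-19 + H) (D(H) = (-19 + H)*H = H*(-19 + H))
D(-638) - 1*(-3523913) = -638*(-19 - 638) - 1*(-3523913) = -638*(-657) + 3523913 = 419166 + 3523913 = 3943079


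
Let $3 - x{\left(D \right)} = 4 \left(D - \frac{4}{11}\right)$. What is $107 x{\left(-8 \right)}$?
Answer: $\frac{42907}{11} \approx 3900.6$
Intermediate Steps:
$x{\left(D \right)} = \frac{49}{11} - 4 D$ ($x{\left(D \right)} = 3 - 4 \left(D - \frac{4}{11}\right) = 3 - 4 \left(- \frac{4}{11} + D\right) = 3 - \left(- \frac{16}{11} + 4 D\right) = \frac{49}{11} - 4 D$)
$107 x{\left(-8 \right)} = 107 \left(\frac{49}{11} - -32\right) = 107 \left(\frac{49}{11} + 32\right) = 107 \cdot \frac{401}{11} = \frac{42907}{11}$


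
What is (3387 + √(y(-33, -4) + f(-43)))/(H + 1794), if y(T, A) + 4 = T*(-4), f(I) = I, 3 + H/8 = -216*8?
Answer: -1129/4018 - √85/12054 ≈ -0.28175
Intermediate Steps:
H = -13848 (H = -24 + 8*(-216*8) = -24 + 8*(-27*64) = -24 + 8*(-1728) = -24 - 13824 = -13848)
y(T, A) = -4 - 4*T (y(T, A) = -4 + T*(-4) = -4 - 4*T)
(3387 + √(y(-33, -4) + f(-43)))/(H + 1794) = (3387 + √((-4 - 4*(-33)) - 43))/(-13848 + 1794) = (3387 + √((-4 + 132) - 43))/(-12054) = (3387 + √(128 - 43))*(-1/12054) = (3387 + √85)*(-1/12054) = -1129/4018 - √85/12054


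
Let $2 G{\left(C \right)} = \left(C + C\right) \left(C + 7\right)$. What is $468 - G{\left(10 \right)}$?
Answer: $298$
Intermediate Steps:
$G{\left(C \right)} = C \left(7 + C\right)$ ($G{\left(C \right)} = \frac{\left(C + C\right) \left(C + 7\right)}{2} = \frac{2 C \left(7 + C\right)}{2} = C \left(7 + C\right)$)
$468 - G{\left(10 \right)} = 468 - 10 \left(7 + 10\right) = 468 - 10 \cdot 17 = 468 - 170 = 298$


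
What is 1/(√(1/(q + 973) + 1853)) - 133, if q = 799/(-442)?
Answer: -133 + √1229445939/1509359 ≈ -132.98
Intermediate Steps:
q = -47/26 (q = 799*(-1/442) = -47/26 ≈ -1.8077)
1/(√(1/(q + 973) + 1853)) - 133 = 1/(√(1/(-47/26 + 973) + 1853)) - 133 = 1/(√(1/(25251/26) + 1853)) - 133 = 1/(√(26/25251 + 1853)) - 133 = 1/(√(46790129/25251)) - 133 = 1/(31*√1229445939/25251) - 133 = √1229445939/1509359 - 133 = -133 + √1229445939/1509359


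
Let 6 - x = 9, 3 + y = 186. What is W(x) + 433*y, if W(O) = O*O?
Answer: 79248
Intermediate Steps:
y = 183 (y = -3 + 186 = 183)
x = -3 (x = 6 - 1*9 = 6 - 9 = -3)
W(O) = O²
W(x) + 433*y = (-3)² + 433*183 = 9 + 79239 = 79248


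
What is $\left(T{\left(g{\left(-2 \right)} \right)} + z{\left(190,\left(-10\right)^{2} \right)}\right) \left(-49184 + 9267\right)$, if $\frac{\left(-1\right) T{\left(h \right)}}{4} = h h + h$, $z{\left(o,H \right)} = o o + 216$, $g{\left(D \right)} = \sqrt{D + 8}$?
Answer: $-1448667764 + 159668 \sqrt{6} \approx -1.4483 \cdot 10^{9}$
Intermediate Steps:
$g{\left(D \right)} = \sqrt{8 + D}$
$z{\left(o,H \right)} = 216 + o^{2}$ ($z{\left(o,H \right)} = o^{2} + 216 = 216 + o^{2}$)
$T{\left(h \right)} = - 4 h - 4 h^{2}$ ($T{\left(h \right)} = - 4 \left(h h + h\right) = - 4 \left(h^{2} + h\right) = - 4 \left(h + h^{2}\right) = - 4 h - 4 h^{2}$)
$\left(T{\left(g{\left(-2 \right)} \right)} + z{\left(190,\left(-10\right)^{2} \right)}\right) \left(-49184 + 9267\right) = \left(- 4 \sqrt{8 - 2} \left(1 + \sqrt{8 - 2}\right) + \left(216 + 190^{2}\right)\right) \left(-49184 + 9267\right) = \left(- 4 \sqrt{6} \left(1 + \sqrt{6}\right) + \left(216 + 36100\right)\right) \left(-39917\right) = \left(- 4 \sqrt{6} \left(1 + \sqrt{6}\right) + 36316\right) \left(-39917\right) = \left(36316 - 4 \sqrt{6} \left(1 + \sqrt{6}\right)\right) \left(-39917\right) = -1449625772 + 159668 \sqrt{6} \left(1 + \sqrt{6}\right)$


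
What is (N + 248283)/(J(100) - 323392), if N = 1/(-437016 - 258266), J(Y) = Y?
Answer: -172626700805/224779108344 ≈ -0.76798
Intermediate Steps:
N = -1/695282 (N = 1/(-695282) = -1/695282 ≈ -1.4383e-6)
(N + 248283)/(J(100) - 323392) = (-1/695282 + 248283)/(100 - 323392) = (172626700805/695282)/(-323292) = (172626700805/695282)*(-1/323292) = -172626700805/224779108344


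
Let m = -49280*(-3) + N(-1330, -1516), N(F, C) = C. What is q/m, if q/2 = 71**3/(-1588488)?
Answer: -357911/116216959056 ≈ -3.0797e-6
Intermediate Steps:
q = -357911/794244 (q = 2*(71**3/(-1588488)) = 2*(357911*(-1/1588488)) = 2*(-357911/1588488) = -357911/794244 ≈ -0.45063)
m = 146324 (m = -49280*(-3) - 1516 = 147840 - 1516 = 146324)
q/m = -357911/794244/146324 = -357911/794244*1/146324 = -357911/116216959056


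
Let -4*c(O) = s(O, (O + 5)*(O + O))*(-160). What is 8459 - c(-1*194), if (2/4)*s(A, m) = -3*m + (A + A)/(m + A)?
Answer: 6638268563/377 ≈ 1.7608e+7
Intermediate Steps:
s(A, m) = -6*m + 4*A/(A + m) (s(A, m) = 2*(-3*m + (A + A)/(m + A)) = 2*(-3*m + (2*A)/(A + m)) = 2*(-3*m + 2*A/(A + m)) = -6*m + 4*A/(A + m))
c(O) = 80*(2*O - 12*O²*(5 + O)² - 6*O²*(5 + O))/(O + 2*O*(5 + O)) (c(O) = -2*(-3*(O + 5)²*(O + O)² + 2*O - 3*O*(O + 5)*(O + O))/(O + (O + 5)*(O + O))*(-160)/4 = -2*(-3*4*O²*(5 + O)² + 2*O - 3*O*(5 + O)*(2*O))/(O + (5 + O)*(2*O))*(-160)/4 = -2*(-3*4*O²*(5 + O)² + 2*O - 3*O*2*O*(5 + O))/(O + 2*O*(5 + O))*(-160)/4 = -2*(-12*O²*(5 + O)² + 2*O - 6*O²*(5 + O))/(O + 2*O*(5 + O))*(-160)/4 = -2*(2*O - 12*O²*(5 + O)² - 6*O²*(5 + O))/(O + 2*O*(5 + O))*(-160)/4 = -(-80)*(2*O - 12*O²*(5 + O)² - 6*O²*(5 + O))/(O + 2*O*(5 + O)) = 80*(2*O - 12*O²*(5 + O)² - 6*O²*(5 + O))/(O + 2*O*(5 + O)))
8459 - c(-1*194) = 8459 - 160*(1 - (-165)*194 - 63*(-1*194)² - 6*(-1*194)³)/(11 + 2*(-1*194)) = 8459 - 160*(1 - 165*(-194) - 63*(-194)² - 6*(-194)³)/(11 + 2*(-194)) = 8459 - 160*(1 + 32010 - 63*37636 - 6*(-7301384))/(11 - 388) = 8459 - 160*(1 + 32010 - 2371068 + 43808304)/(-377) = 8459 - 160*(-1)*41469247/377 = 8459 - 1*(-6635079520/377) = 8459 + 6635079520/377 = 6638268563/377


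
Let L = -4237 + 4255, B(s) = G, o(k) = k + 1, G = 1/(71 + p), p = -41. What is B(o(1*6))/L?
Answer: 1/540 ≈ 0.0018519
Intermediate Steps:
G = 1/30 (G = 1/(71 - 41) = 1/30 ≈ 0.033333)
o(k) = 1 + k
B(s) = 1/30
L = 18
B(o(1*6))/L = (1/30)/18 = (1/30)*(1/18) = 1/540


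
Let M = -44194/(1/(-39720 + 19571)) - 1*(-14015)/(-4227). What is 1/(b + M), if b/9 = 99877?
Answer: 4227/3767794764358 ≈ 1.1219e-9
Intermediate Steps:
b = 898893 (b = 9*99877 = 898893)
M = 3763995143647/4227 (M = -44194/(1/(-20149)) + 14015*(-1/4227) = -44194/(-1/20149) - 14015/4227 = -44194*(-20149) - 14015/4227 = 890464906 - 14015/4227 = 3763995143647/4227 ≈ 8.9047e+8)
1/(b + M) = 1/(898893 + 3763995143647/4227) = 1/(3767794764358/4227) = 4227/3767794764358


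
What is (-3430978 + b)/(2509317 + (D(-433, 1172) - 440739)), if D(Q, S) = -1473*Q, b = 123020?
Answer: -3307958/2706387 ≈ -1.2223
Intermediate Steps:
(-3430978 + b)/(2509317 + (D(-433, 1172) - 440739)) = (-3430978 + 123020)/(2509317 + (-1473*(-433) - 440739)) = -3307958/(2509317 + (637809 - 440739)) = -3307958/(2509317 + 197070) = -3307958/2706387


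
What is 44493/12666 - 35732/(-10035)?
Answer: 299689589/42367770 ≈ 7.0735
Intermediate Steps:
44493/12666 - 35732/(-10035) = 44493*(1/12666) - 35732*(-1/10035) = 14831/4222 + 35732/10035 = 299689589/42367770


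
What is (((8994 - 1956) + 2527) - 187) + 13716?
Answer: 23094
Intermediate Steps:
(((8994 - 1956) + 2527) - 187) + 13716 = ((7038 + 2527) - 187) + 13716 = (9565 - 187) + 13716 = 9378 + 13716 = 23094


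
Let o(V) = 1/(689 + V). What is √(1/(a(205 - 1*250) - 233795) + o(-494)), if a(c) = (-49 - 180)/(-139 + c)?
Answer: √360556798712900595/8388519945 ≈ 0.071582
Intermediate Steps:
a(c) = -229/(-139 + c)
√(1/(a(205 - 1*250) - 233795) + o(-494)) = √(1/(-229/(-139 + (205 - 1*250)) - 233795) + 1/(689 - 494)) = √(1/(-229/(-139 + (205 - 250)) - 233795) + 1/195) = √(1/(-229/(-139 - 45) - 233795) + 1/195) = √(1/(-229/(-184) - 233795) + 1/195) = √(1/(-229*(-1/184) - 233795) + 1/195) = √(1/(229/184 - 233795) + 1/195) = √(1/(-43018051/184) + 1/195) = √(-184/43018051 + 1/195) = √(42982171/8388519945) = √360556798712900595/8388519945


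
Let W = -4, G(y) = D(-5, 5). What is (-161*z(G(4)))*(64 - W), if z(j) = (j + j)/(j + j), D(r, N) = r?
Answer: -10948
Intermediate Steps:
G(y) = -5
z(j) = 1 (z(j) = (2*j)/((2*j)) = (2*j)*(1/(2*j)) = 1)
(-161*z(G(4)))*(64 - W) = (-161*1)*(64 - 1*(-4)) = -161*(64 + 4) = -161*68 = -10948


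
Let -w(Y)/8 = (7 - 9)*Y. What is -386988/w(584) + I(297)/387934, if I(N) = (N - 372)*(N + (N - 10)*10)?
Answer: -19043154549/453106912 ≈ -42.028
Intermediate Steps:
w(Y) = 16*Y (w(Y) = -8*(7 - 9)*Y = -(-16)*Y = 16*Y)
I(N) = (-372 + N)*(-100 + 11*N) (I(N) = (-372 + N)*(N + (-10 + N)*10) = (-372 + N)*(N + (-100 + 10*N)) = (-372 + N)*(-100 + 11*N))
-386988/w(584) + I(297)/387934 = -386988/(16*584) + (37200 - 4192*297 + 11*297²)/387934 = -386988/9344 + (37200 - 1245024 + 11*88209)*(1/387934) = -386988*1/9344 + (37200 - 1245024 + 970299)*(1/387934) = -96747/2336 - 237525*1/387934 = -96747/2336 - 237525/387934 = -19043154549/453106912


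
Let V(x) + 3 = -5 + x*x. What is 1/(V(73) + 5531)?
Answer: 1/10852 ≈ 9.2149e-5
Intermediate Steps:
V(x) = -8 + x**2 (V(x) = -3 + (-5 + x*x) = -3 + (-5 + x**2) = -8 + x**2)
1/(V(73) + 5531) = 1/((-8 + 73**2) + 5531) = 1/((-8 + 5329) + 5531) = 1/(5321 + 5531) = 1/10852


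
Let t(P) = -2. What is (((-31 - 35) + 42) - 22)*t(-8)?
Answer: 92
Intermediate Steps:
(((-31 - 35) + 42) - 22)*t(-8) = (((-31 - 35) + 42) - 22)*(-2) = ((-66 + 42) - 22)*(-2) = (-24 - 22)*(-2) = -46*(-2) = 92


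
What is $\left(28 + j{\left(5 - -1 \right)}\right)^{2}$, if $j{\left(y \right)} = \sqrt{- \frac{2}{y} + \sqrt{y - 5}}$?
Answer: $\frac{\left(84 + \sqrt{6}\right)^{2}}{9} \approx 830.39$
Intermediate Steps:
$j{\left(y \right)} = \sqrt{\sqrt{-5 + y} - \frac{2}{y}}$ ($j{\left(y \right)} = \sqrt{- \frac{2}{y} + \sqrt{-5 + y}} = \sqrt{\sqrt{-5 + y} - \frac{2}{y}}$)
$\left(28 + j{\left(5 - -1 \right)}\right)^{2} = \left(28 + \sqrt{\sqrt{-5 + \left(5 - -1\right)} - \frac{2}{5 - -1}}\right)^{2} = \left(28 + \sqrt{\sqrt{-5 + \left(5 + 1\right)} - \frac{2}{5 + 1}}\right)^{2} = \left(28 + \sqrt{\sqrt{-5 + 6} - \frac{2}{6}}\right)^{2} = \left(28 + \sqrt{\sqrt{1} - \frac{1}{3}}\right)^{2} = \left(28 + \sqrt{1 - \frac{1}{3}}\right)^{2} = \left(28 + \sqrt{\frac{2}{3}}\right)^{2} = \left(28 + \frac{\sqrt{6}}{3}\right)^{2}$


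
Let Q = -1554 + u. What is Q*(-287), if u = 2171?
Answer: -177079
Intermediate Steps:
Q = 617 (Q = -1554 + 2171 = 617)
Q*(-287) = 617*(-287) = -177079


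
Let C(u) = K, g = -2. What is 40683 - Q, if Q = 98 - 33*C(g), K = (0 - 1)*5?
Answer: 40420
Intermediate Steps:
K = -5 (K = -1*5 = -5)
C(u) = -5
Q = 263 (Q = 98 - 33*(-5) = 98 + 165 = 263)
40683 - Q = 40683 - 1*263 = 40683 - 263 = 40420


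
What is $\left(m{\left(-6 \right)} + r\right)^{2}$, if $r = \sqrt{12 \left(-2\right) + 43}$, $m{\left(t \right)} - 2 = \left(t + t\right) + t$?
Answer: $\left(16 - \sqrt{19}\right)^{2} \approx 135.52$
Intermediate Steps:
$m{\left(t \right)} = 2 + 3 t$ ($m{\left(t \right)} = 2 + \left(\left(t + t\right) + t\right) = 2 + \left(2 t + t\right) = 2 + 3 t$)
$r = \sqrt{19}$ ($r = \sqrt{-24 + 43} = \sqrt{19} \approx 4.3589$)
$\left(m{\left(-6 \right)} + r\right)^{2} = \left(\left(2 + 3 \left(-6\right)\right) + \sqrt{19}\right)^{2} = \left(\left(2 - 18\right) + \sqrt{19}\right)^{2} = \left(-16 + \sqrt{19}\right)^{2}$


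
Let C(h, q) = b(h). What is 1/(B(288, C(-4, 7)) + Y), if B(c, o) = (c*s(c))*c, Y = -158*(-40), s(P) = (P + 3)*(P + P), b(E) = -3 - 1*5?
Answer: 1/13902747824 ≈ 7.1928e-11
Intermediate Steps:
b(E) = -8 (b(E) = -3 - 5 = -8)
s(P) = 2*P*(3 + P) (s(P) = (3 + P)*(2*P) = 2*P*(3 + P))
Y = 6320
C(h, q) = -8
B(c, o) = 2*c**3*(3 + c) (B(c, o) = (c*(2*c*(3 + c)))*c = (2*c**2*(3 + c))*c = 2*c**3*(3 + c))
1/(B(288, C(-4, 7)) + Y) = 1/(2*288**3*(3 + 288) + 6320) = 1/(2*23887872*291 + 6320) = 1/(13902741504 + 6320) = 1/13902747824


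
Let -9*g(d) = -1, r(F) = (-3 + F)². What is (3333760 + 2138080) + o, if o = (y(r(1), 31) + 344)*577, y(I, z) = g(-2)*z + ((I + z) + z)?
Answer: 51393577/9 ≈ 5.7104e+6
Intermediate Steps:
g(d) = ⅑ (g(d) = -⅑*(-1) = ⅑)
y(I, z) = I + 19*z/9 (y(I, z) = z/9 + ((I + z) + z) = z/9 + (I + 2*z) = I + 19*z/9)
o = 2147017/9 (o = (((-3 + 1)² + (19/9)*31) + 344)*577 = (((-2)² + 589/9) + 344)*577 = ((4 + 589/9) + 344)*577 = (625/9 + 344)*577 = (3721/9)*577 = 2147017/9 ≈ 2.3856e+5)
(3333760 + 2138080) + o = (3333760 + 2138080) + 2147017/9 = 5471840 + 2147017/9 = 51393577/9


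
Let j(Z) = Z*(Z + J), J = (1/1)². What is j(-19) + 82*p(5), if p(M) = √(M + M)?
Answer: 342 + 82*√10 ≈ 601.31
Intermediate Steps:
J = 1 (J = 1² = 1)
j(Z) = Z*(1 + Z) (j(Z) = Z*(Z + 1) = Z*(1 + Z))
p(M) = √2*√M (p(M) = √(2*M) = √2*√M)
j(-19) + 82*p(5) = -19*(1 - 19) + 82*(√2*√5) = -19*(-18) + 82*√10 = 342 + 82*√10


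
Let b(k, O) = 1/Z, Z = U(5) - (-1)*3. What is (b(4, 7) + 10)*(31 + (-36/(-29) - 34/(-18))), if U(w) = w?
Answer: 20043/58 ≈ 345.57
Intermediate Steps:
Z = 8 (Z = 5 - (-1)*3 = 5 - 1*(-3) = 5 + 3 = 8)
b(k, O) = 1/8
(b(4, 7) + 10)*(31 + (-36/(-29) - 34/(-18))) = (1/8 + 10)*(31 + (-36/(-29) - 34/(-18))) = 81*(31 + (-36*(-1/29) - 34*(-1/18)))/8 = 81*(31 + (36/29 + 17/9))/8 = 81*(31 + 817/261)/8 = (81/8)*(8908/261) = 20043/58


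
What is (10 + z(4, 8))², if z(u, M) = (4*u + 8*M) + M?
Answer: 9604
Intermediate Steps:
z(u, M) = 4*u + 9*M
(10 + z(4, 8))² = (10 + (4*4 + 9*8))² = (10 + (16 + 72))² = (10 + 88)² = 98² = 9604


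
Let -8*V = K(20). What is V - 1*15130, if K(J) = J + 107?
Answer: -121167/8 ≈ -15146.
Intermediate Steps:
K(J) = 107 + J
V = -127/8 (V = -(107 + 20)/8 = -1/8*127 = -127/8 ≈ -15.875)
V - 1*15130 = -127/8 - 1*15130 = -127/8 - 15130 = -121167/8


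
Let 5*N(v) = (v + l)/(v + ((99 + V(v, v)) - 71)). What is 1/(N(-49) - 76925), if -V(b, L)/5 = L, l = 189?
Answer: -8/615399 ≈ -1.3000e-5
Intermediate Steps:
V(b, L) = -5*L
N(v) = (189 + v)/(5*(28 - 4*v)) (N(v) = ((v + 189)/(v + ((99 - 5*v) - 71)))/5 = ((189 + v)/(v + (28 - 5*v)))/5 = ((189 + v)/(28 - 4*v))/5 = (189 + v)/(5*(28 - 4*v)))
1/(N(-49) - 76925) = 1/((189 - 49)/(20*(7 - 1*(-49))) - 76925) = 1/((1/20)*140/(7 + 49) - 76925) = 1/((1/20)*140/56 - 76925) = 1/((1/20)*(1/56)*140 - 76925) = 1/(1/8 - 76925) = 1/(-615399/8) = -8/615399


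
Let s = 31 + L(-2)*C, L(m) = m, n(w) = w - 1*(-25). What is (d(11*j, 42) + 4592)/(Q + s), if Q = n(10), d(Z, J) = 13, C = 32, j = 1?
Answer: 4605/2 ≈ 2302.5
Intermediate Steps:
n(w) = 25 + w (n(w) = w + 25 = 25 + w)
Q = 35 (Q = 25 + 10 = 35)
s = -33 (s = 31 - 2*32 = 31 - 64 = -33)
(d(11*j, 42) + 4592)/(Q + s) = (13 + 4592)/(35 - 33) = 4605/2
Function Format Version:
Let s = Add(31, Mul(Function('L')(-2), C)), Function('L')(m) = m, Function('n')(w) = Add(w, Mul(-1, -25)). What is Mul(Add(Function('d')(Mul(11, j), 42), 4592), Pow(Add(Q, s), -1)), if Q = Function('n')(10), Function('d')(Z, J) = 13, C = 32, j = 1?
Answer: Rational(4605, 2) ≈ 2302.5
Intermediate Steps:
Function('n')(w) = Add(25, w) (Function('n')(w) = Add(w, 25) = Add(25, w))
Q = 35 (Q = Add(25, 10) = 35)
s = -33 (s = Add(31, Mul(-2, 32)) = Add(31, -64) = -33)
Mul(Add(Function('d')(Mul(11, j), 42), 4592), Pow(Add(Q, s), -1)) = Mul(Add(13, 4592), Pow(Add(35, -33), -1)) = Mul(4605, Pow(2, -1)) = Mul(4605, Rational(1, 2)) = Rational(4605, 2)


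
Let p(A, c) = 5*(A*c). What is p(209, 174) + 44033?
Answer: 225863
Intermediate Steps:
p(A, c) = 5*A*c
p(209, 174) + 44033 = 5*209*174 + 44033 = 181830 + 44033 = 225863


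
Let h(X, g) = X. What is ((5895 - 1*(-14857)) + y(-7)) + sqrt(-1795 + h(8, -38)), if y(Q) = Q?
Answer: 20745 + I*sqrt(1787) ≈ 20745.0 + 42.273*I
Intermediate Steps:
((5895 - 1*(-14857)) + y(-7)) + sqrt(-1795 + h(8, -38)) = ((5895 - 1*(-14857)) - 7) + sqrt(-1795 + 8) = ((5895 + 14857) - 7) + sqrt(-1787) = (20752 - 7) + I*sqrt(1787) = 20745 + I*sqrt(1787)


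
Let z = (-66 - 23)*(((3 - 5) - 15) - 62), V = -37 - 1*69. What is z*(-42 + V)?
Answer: -1040588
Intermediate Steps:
V = -106 (V = -37 - 69 = -106)
z = 7031 (z = -89*((-2 - 15) - 62) = -89*(-17 - 62) = -89*(-79) = 7031)
z*(-42 + V) = 7031*(-42 - 106) = 7031*(-148) = -1040588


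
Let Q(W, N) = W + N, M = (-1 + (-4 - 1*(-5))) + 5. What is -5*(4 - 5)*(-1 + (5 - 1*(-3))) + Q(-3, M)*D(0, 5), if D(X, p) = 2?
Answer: 39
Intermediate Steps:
M = 5 (M = (-1 + (-4 + 5)) + 5 = (-1 + 1) + 5 = 0 + 5 = 5)
Q(W, N) = N + W
-5*(4 - 5)*(-1 + (5 - 1*(-3))) + Q(-3, M)*D(0, 5) = -5*(4 - 5)*(-1 + (5 - 1*(-3))) + (5 - 3)*2 = -(-5)*(-1 + (5 + 3)) + 2*2 = -(-5)*(-1 + 8) + 4 = -(-5)*7 + 4 = -5*(-7) + 4 = 35 + 4 = 39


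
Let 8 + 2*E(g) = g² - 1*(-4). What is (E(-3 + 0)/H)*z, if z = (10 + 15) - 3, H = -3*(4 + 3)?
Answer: -55/21 ≈ -2.6190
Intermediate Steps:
E(g) = -2 + g²/2 (E(g) = -4 + (g² - 1*(-4))/2 = -4 + (g² + 4)/2 = -4 + (4 + g²)/2 = -4 + (2 + g²/2) = -2 + g²/2)
H = -21 (H = -3*7 = -21)
z = 22 (z = 25 - 3 = 22)
(E(-3 + 0)/H)*z = ((-2 + (-3 + 0)²/2)/(-21))*22 = -(-2 + (½)*(-3)²)/21*22 = -(-2 + (½)*9)/21*22 = -(-2 + 9/2)/21*22 = -1/21*5/2*22 = -5/42*22 = -55/21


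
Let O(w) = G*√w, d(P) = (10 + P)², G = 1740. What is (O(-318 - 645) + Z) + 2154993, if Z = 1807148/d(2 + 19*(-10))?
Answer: 17070151340/7921 + 5220*I*√107 ≈ 2.1551e+6 + 53996.0*I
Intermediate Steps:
Z = 451787/7921 (Z = 1807148/((10 + (2 + 19*(-10)))²) = 1807148/((10 + (2 - 190))²) = 1807148/((10 - 188)²) = 1807148/((-178)²) = 1807148/31684 = 1807148*(1/31684) = 451787/7921 ≈ 57.037)
O(w) = 1740*√w
(O(-318 - 645) + Z) + 2154993 = (1740*√(-318 - 645) + 451787/7921) + 2154993 = (1740*√(-963) + 451787/7921) + 2154993 = (1740*(3*I*√107) + 451787/7921) + 2154993 = (5220*I*√107 + 451787/7921) + 2154993 = (451787/7921 + 5220*I*√107) + 2154993 = 17070151340/7921 + 5220*I*√107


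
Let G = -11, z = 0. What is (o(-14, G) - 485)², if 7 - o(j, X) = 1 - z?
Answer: 229441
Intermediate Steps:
o(j, X) = 6 (o(j, X) = 7 - (1 - 1*0) = 7 - (1 + 0) = 7 - 1*1 = 7 - 1 = 6)
(o(-14, G) - 485)² = (6 - 485)² = (-479)² = 229441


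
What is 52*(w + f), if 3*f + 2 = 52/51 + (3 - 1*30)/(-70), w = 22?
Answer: 6070922/5355 ≈ 1133.7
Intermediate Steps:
f = -2123/10710 (f = -2/3 + (52/51 + (3 - 1*30)/(-70))/3 = -2/3 + (52*(1/51) + (3 - 30)*(-1/70))/3 = -2/3 + (52/51 - 27*(-1/70))/3 = -2/3 + (52/51 + 27/70)/3 = -2/3 + (1/3)*(5017/3570) = -2/3 + 5017/10710 = -2123/10710 ≈ -0.19823)
52*(w + f) = 52*(22 - 2123/10710) = 52*(233497/10710) = 6070922/5355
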